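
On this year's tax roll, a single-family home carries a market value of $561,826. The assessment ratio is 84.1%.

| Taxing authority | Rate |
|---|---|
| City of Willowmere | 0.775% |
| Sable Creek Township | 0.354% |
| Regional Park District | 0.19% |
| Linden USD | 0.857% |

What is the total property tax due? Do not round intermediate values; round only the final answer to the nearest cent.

$10,281.51

Assessed value = $561,826 × 0.841 = $472,495.666
City of Willowmere: $472,495.666 × 0.00775 = $3,661.8414115
Sable Creek Township: $472,495.666 × 0.00354 = $1,672.63465764
Regional Park District: $472,495.666 × 0.0019 = $897.7417654
Linden USD: $472,495.666 × 0.00857 = $4,049.28785762
Total = $3,661.8414115 + $1,672.63465764 + $897.7417654 + $4,049.28785762 = $10,281.50569216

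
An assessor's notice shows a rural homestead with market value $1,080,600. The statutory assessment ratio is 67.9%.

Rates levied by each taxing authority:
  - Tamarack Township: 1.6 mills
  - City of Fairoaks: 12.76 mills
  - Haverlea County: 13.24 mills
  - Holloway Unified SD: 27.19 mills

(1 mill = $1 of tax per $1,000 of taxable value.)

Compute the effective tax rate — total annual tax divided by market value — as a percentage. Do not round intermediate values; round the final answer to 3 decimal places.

3.720%

Assessed value = $1,080,600 × 0.679 = $733,727.4
Tamarack Township: $733,727.4 × 0.0016 = $1,173.96384
City of Fairoaks: $733,727.4 × 0.01276 = $9,362.361624
Haverlea County: $733,727.4 × 0.01324 = $9,714.550776
Holloway Unified SD: $733,727.4 × 0.02719 = $19,950.048006
Total tax = $40,200.924246
Effective rate = $40,200.924246 ÷ $1,080,600 = 3.720% of market value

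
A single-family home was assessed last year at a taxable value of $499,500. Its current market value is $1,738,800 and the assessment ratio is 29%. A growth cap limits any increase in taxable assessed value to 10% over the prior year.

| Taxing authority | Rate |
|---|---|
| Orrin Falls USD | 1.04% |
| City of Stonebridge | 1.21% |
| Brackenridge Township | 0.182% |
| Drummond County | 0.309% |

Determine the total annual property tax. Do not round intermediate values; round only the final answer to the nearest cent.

$13,821.55

Uncapped assessed value = $1,738,800 × 0.29 = $504,252
Cap limit = $499,500 × 1.1 = $549,450
Taxable assessed value = min($504,252, $549,450) = $504,252 (cap does not bind)
Orrin Falls USD: $504,252 × 0.0104 = $5,244.2208
City of Stonebridge: $504,252 × 0.0121 = $6,101.4492
Brackenridge Township: $504,252 × 0.00182 = $917.73864
Drummond County: $504,252 × 0.00309 = $1,558.13868
Total = $13,821.54732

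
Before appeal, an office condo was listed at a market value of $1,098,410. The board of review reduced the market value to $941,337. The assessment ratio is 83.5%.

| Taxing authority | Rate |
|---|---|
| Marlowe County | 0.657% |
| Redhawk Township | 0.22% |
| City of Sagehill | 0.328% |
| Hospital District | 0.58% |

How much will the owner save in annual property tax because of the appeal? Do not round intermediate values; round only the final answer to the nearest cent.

Old assessed value = $1,098,410 × 0.835 = $917,172.35
New assessed value = $941,337 × 0.835 = $786,016.395
Combined rate = 0.00657 + 0.0022 + 0.00328 + 0.0058 = 0.01785
Old tax = $917,172.35 × 0.01785 = $16,371.5264475
New tax = $786,016.395 × 0.01785 = $14,030.39265075
Reduction = $16,371.5264475 − $14,030.39265075 = $2,341.13379675

$2,341.13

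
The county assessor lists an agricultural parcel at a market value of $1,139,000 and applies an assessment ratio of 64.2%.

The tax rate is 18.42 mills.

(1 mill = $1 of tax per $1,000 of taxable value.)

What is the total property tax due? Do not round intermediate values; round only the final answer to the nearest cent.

$13,469.40

Assessed value = $1,139,000 × 0.642 = $731,238
Tax = $731,238 × 0.01842 = $13,469.40396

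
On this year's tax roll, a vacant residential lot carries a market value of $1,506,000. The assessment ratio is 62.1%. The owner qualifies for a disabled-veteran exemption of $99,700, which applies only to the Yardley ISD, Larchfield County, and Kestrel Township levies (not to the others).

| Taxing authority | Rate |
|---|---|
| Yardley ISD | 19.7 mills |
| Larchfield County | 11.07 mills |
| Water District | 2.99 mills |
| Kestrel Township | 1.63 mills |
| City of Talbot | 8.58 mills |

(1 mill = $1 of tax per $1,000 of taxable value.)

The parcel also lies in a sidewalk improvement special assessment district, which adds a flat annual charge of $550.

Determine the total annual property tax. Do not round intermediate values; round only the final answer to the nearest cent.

$38,441.61

Assessed value = $1,506,000 × 0.621 = $935,226
Yardley ISD: ($935,226 − $99,700) × 0.0197 = $835,526 × 0.0197 = $16,459.8622
Larchfield County: ($935,226 − $99,700) × 0.01107 = $835,526 × 0.01107 = $9,249.27282
Water District: $935,226 × 0.00299 = $2,796.32574
Kestrel Township: ($935,226 − $99,700) × 0.00163 = $835,526 × 0.00163 = $1,361.90738
City of Talbot: $935,226 × 0.00858 = $8,024.23908
Levies subtotal = $37,891.60722
Total = $37,891.60722 + $550 = $38,441.60722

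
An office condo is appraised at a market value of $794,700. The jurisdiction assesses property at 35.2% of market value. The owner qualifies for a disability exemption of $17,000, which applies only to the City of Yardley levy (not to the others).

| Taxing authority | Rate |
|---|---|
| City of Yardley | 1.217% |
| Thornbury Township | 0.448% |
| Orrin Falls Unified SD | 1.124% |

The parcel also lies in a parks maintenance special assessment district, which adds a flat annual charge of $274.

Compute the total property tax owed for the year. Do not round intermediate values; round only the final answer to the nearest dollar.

Assessed value = $794,700 × 0.352 = $279,734.4
City of Yardley: ($279,734.4 − $17,000) × 0.01217 = $262,734.4 × 0.01217 = $3,197.477648
Thornbury Township: $279,734.4 × 0.00448 = $1,253.210112
Orrin Falls Unified SD: $279,734.4 × 0.01124 = $3,144.214656
Levies subtotal = $7,594.902416
Total = $7,594.902416 + $274 = $7,868.902416

$7,869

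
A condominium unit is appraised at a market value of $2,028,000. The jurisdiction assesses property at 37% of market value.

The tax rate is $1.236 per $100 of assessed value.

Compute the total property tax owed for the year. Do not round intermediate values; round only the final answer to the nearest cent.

Assessed value = $2,028,000 × 0.37 = $750,360
Tax = $750,360 × 0.01236 = $9,274.4496

$9,274.45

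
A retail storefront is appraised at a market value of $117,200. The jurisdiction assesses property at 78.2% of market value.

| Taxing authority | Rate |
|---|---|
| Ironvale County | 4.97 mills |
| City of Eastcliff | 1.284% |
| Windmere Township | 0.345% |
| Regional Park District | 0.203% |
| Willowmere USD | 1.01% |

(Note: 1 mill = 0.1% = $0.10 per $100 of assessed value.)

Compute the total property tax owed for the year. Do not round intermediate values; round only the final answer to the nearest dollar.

Assessed value = $117,200 × 0.782 = $91,650.4
Ironvale County: $91,650.4 × 0.00497 = $455.502488
City of Eastcliff: $91,650.4 × 0.01284 = $1,176.791136
Windmere Township: $91,650.4 × 0.00345 = $316.19388
Regional Park District: $91,650.4 × 0.00203 = $186.050312
Willowmere USD: $91,650.4 × 0.0101 = $925.66904
Total = $3,060.206856

$3,060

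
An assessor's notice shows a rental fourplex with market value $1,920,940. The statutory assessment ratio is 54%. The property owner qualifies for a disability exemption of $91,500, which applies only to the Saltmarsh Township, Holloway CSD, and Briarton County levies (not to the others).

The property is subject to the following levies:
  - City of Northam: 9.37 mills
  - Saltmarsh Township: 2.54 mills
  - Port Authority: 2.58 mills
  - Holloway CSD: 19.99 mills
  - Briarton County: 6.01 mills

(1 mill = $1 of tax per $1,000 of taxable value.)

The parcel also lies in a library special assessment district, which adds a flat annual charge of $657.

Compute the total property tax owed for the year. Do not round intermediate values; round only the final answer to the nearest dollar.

Assessed value = $1,920,940 × 0.54 = $1,037,307.6
City of Northam: $1,037,307.6 × 0.00937 = $9,719.572212
Saltmarsh Township: ($1,037,307.6 − $91,500) × 0.00254 = $945,807.6 × 0.00254 = $2,402.351304
Port Authority: $1,037,307.6 × 0.00258 = $2,676.253608
Holloway CSD: ($1,037,307.6 − $91,500) × 0.01999 = $945,807.6 × 0.01999 = $18,906.693924
Briarton County: ($1,037,307.6 − $91,500) × 0.00601 = $945,807.6 × 0.00601 = $5,684.303676
Levies subtotal = $39,389.174724
Total = $39,389.174724 + $657 = $40,046.174724

$40,046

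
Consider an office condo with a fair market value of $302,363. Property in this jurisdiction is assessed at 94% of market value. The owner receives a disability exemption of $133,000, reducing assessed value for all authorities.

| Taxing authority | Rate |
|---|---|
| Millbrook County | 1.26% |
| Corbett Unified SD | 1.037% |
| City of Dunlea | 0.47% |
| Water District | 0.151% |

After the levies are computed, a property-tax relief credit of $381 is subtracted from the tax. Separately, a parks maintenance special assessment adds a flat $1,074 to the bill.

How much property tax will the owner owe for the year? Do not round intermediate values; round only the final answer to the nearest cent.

Assessed value = $302,363 × 0.94 = $284,221.22
Taxable value = $284,221.22 − $133,000 = $151,221.22
Millbrook County: $151,221.22 × 0.0126 = $1,905.387372
Corbett Unified SD: $151,221.22 × 0.01037 = $1,568.1640514
City of Dunlea: $151,221.22 × 0.0047 = $710.739734
Water District: $151,221.22 × 0.00151 = $228.3440422
Levies subtotal = $4,412.6351996
After credit = $4,412.6351996 − $381 = $4,031.6351996
Total = $4,031.6351996 + $1,074 = $5,105.6351996

$5,105.64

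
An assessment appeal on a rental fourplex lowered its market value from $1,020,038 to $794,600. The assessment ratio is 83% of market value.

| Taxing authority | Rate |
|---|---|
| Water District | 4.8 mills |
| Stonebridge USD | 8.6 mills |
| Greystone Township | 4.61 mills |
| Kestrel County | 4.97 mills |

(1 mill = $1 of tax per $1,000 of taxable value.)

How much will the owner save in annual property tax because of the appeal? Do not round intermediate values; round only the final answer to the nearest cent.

$4,299.87

Old assessed value = $1,020,038 × 0.83 = $846,631.54
New assessed value = $794,600 × 0.83 = $659,518
Combined rate = 0.0048 + 0.0086 + 0.00461 + 0.00497 = 0.02298
Old tax = $846,631.54 × 0.02298 = $19,455.5927892
New tax = $659,518 × 0.02298 = $15,155.72364
Reduction = $19,455.5927892 − $15,155.72364 = $4,299.8691492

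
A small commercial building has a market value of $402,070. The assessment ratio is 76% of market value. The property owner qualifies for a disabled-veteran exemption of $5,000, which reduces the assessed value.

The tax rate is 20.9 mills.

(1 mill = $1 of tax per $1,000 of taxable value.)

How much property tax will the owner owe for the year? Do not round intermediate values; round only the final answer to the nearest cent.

Assessed value = $402,070 × 0.76 = $305,573.2
Taxable value = $305,573.2 − $5,000 = $300,573.2
Tax = $300,573.2 × 0.0209 = $6,281.97988

$6,281.98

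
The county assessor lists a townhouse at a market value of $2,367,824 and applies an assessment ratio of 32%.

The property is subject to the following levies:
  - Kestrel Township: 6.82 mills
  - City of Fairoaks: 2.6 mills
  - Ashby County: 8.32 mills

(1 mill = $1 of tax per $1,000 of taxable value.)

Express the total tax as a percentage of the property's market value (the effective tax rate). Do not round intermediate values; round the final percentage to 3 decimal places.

Assessed value = $2,367,824 × 0.32 = $757,703.68
Kestrel Township: $757,703.68 × 0.00682 = $5,167.5390976
City of Fairoaks: $757,703.68 × 0.0026 = $1,970.029568
Ashby County: $757,703.68 × 0.00832 = $6,304.0946176
Total tax = $13,441.6632832
Effective rate = $13,441.6632832 ÷ $2,367,824 = 0.568% of market value

0.568%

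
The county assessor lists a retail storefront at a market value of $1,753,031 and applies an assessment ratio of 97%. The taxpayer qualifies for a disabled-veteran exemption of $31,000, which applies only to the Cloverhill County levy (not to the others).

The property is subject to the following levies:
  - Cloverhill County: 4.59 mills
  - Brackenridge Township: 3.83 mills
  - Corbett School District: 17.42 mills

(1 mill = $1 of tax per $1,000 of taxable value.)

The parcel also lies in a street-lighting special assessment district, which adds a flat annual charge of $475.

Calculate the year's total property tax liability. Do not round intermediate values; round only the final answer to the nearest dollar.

Assessed value = $1,753,031 × 0.97 = $1,700,440.07
Cloverhill County: ($1,700,440.07 − $31,000) × 0.00459 = $1,669,440.07 × 0.00459 = $7,662.7299213
Brackenridge Township: $1,700,440.07 × 0.00383 = $6,512.6854681
Corbett School District: $1,700,440.07 × 0.01742 = $29,621.6660194
Levies subtotal = $43,797.0814088
Total = $43,797.0814088 + $475 = $44,272.0814088

$44,272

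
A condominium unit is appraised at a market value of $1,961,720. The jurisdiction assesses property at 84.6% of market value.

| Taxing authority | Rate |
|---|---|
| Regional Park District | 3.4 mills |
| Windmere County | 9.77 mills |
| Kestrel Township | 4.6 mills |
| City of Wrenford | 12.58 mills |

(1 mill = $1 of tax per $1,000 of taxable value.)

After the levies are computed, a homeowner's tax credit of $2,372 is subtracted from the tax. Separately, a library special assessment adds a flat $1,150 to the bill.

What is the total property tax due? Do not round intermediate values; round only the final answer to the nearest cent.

$49,147.32

Assessed value = $1,961,720 × 0.846 = $1,659,615.12
Regional Park District: $1,659,615.12 × 0.0034 = $5,642.691408
Windmere County: $1,659,615.12 × 0.00977 = $16,214.4397224
Kestrel Township: $1,659,615.12 × 0.0046 = $7,634.229552
City of Wrenford: $1,659,615.12 × 0.01258 = $20,877.9582096
Levies subtotal = $50,369.318892
After credit = $50,369.318892 − $2,372 = $47,997.318892
Total = $47,997.318892 + $1,150 = $49,147.318892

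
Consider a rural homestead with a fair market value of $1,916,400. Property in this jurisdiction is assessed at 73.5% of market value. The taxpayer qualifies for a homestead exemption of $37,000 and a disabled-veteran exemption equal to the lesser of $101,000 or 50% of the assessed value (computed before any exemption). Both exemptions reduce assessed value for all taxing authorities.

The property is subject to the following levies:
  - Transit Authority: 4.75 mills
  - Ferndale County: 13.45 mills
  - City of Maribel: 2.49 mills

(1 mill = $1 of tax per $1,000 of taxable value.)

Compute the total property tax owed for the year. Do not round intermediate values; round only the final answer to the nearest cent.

$26,287.76

Assessed value = $1,916,400 × 0.735 = $1,408,554
Disabled-veteran exemption = min($101,000, 50% × $1,408,554) = min($101,000, $704,277) = $101,000 (dollar cap binds)
Taxable value = $1,408,554 − $37,000 − $101,000 = $1,270,554
Transit Authority: $1,270,554 × 0.00475 = $6,035.1315
Ferndale County: $1,270,554 × 0.01345 = $17,088.9513
City of Maribel: $1,270,554 × 0.00249 = $3,163.67946
Total = $26,287.76226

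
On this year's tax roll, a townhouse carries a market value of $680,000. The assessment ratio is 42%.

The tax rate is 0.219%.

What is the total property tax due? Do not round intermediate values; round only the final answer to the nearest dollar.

Assessed value = $680,000 × 0.42 = $285,600
Tax = $285,600 × 0.00219 = $625.464

$625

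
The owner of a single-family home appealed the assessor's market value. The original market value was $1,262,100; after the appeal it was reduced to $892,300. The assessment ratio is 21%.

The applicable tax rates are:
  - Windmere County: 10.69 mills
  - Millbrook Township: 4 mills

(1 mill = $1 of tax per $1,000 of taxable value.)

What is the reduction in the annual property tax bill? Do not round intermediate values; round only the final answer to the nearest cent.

Old assessed value = $1,262,100 × 0.21 = $265,041
New assessed value = $892,300 × 0.21 = $187,383
Combined rate = 0.01069 + 0.004 = 0.01469
Old tax = $265,041 × 0.01469 = $3,893.45229
New tax = $187,383 × 0.01469 = $2,752.65627
Reduction = $3,893.45229 − $2,752.65627 = $1,140.79602

$1,140.80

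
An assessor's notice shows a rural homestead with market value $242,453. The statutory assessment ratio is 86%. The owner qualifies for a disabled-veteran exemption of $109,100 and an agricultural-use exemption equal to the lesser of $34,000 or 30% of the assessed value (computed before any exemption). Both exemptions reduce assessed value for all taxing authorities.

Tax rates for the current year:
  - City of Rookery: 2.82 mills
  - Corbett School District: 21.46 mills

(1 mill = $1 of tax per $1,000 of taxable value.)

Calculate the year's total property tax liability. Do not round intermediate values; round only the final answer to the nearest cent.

Assessed value = $242,453 × 0.86 = $208,509.58
Agricultural-use exemption = min($34,000, 30% × $208,509.58) = min($34,000, $62,552.874) = $34,000 (dollar cap binds)
Taxable value = $208,509.58 − $109,100 − $34,000 = $65,409.58
City of Rookery: $65,409.58 × 0.00282 = $184.4550156
Corbett School District: $65,409.58 × 0.02146 = $1,403.6895868
Total = $1,588.1446024

$1,588.14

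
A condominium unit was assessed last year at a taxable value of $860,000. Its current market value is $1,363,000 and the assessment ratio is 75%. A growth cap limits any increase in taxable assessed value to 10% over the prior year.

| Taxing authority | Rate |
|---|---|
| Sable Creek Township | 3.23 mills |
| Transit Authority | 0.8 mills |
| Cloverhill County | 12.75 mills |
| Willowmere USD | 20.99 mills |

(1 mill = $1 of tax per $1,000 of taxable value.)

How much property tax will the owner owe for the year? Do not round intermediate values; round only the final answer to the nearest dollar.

$35,730

Uncapped assessed value = $1,363,000 × 0.75 = $1,022,250
Cap limit = $860,000 × 1.1 = $946,000
Taxable assessed value = min($1,022,250, $946,000) = $946,000 (cap binds)
Sable Creek Township: $946,000 × 0.00323 = $3,055.58
Transit Authority: $946,000 × 0.0008 = $756.8
Cloverhill County: $946,000 × 0.01275 = $12,061.5
Willowmere USD: $946,000 × 0.02099 = $19,856.54
Total = $35,730.42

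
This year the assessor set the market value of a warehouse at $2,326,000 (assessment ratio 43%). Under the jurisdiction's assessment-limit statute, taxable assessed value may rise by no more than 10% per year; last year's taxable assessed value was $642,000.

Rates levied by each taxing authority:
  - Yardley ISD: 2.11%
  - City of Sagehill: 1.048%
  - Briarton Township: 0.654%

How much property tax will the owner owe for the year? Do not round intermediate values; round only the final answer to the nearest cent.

$26,920.34

Uncapped assessed value = $2,326,000 × 0.43 = $1,000,180
Cap limit = $642,000 × 1.1 = $706,200
Taxable assessed value = min($1,000,180, $706,200) = $706,200 (cap binds)
Yardley ISD: $706,200 × 0.0211 = $14,900.82
City of Sagehill: $706,200 × 0.01048 = $7,400.976
Briarton Township: $706,200 × 0.00654 = $4,618.548
Total = $26,920.344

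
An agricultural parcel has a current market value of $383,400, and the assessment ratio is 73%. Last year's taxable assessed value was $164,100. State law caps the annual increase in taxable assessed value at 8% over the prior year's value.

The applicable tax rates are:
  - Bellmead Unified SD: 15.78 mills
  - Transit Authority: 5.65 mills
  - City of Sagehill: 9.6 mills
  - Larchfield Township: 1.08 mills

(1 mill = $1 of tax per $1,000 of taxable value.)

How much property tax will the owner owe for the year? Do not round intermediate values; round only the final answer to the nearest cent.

Uncapped assessed value = $383,400 × 0.73 = $279,882
Cap limit = $164,100 × 1.08 = $177,228
Taxable assessed value = min($279,882, $177,228) = $177,228 (cap binds)
Bellmead Unified SD: $177,228 × 0.01578 = $2,796.65784
Transit Authority: $177,228 × 0.00565 = $1,001.3382
City of Sagehill: $177,228 × 0.0096 = $1,701.3888
Larchfield Township: $177,228 × 0.00108 = $191.40624
Total = $5,690.79108

$5,690.79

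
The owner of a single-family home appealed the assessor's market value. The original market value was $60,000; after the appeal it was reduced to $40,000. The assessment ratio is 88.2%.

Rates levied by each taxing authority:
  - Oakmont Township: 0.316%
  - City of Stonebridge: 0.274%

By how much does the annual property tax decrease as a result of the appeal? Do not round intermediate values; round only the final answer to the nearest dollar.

$104

Old assessed value = $60,000 × 0.882 = $52,920
New assessed value = $40,000 × 0.882 = $35,280
Combined rate = 0.00316 + 0.00274 = 0.0059
Old tax = $52,920 × 0.0059 = $312.228
New tax = $35,280 × 0.0059 = $208.152
Reduction = $312.228 − $208.152 = $104.076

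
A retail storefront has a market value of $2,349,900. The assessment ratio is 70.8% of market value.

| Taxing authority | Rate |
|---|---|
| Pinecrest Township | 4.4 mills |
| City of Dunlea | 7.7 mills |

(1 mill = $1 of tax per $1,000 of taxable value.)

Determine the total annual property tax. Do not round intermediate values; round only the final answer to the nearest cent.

Assessed value = $2,349,900 × 0.708 = $1,663,729.2
Pinecrest Township: $1,663,729.2 × 0.0044 = $7,320.40848
City of Dunlea: $1,663,729.2 × 0.0077 = $12,810.71484
Total = $7,320.40848 + $12,810.71484 = $20,131.12332

$20,131.12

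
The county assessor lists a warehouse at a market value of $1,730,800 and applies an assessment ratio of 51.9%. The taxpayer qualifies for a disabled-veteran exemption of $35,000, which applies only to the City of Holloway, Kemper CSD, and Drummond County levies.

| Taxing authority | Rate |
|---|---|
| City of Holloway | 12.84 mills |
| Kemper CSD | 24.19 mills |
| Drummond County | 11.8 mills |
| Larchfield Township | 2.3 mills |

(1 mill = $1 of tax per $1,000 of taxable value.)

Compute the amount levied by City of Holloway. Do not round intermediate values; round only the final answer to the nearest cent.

Assessed value = $1,730,800 × 0.519 = $898,285.2
City of Holloway taxable value = $898,285.2 − $35,000 = $863,285.2
City of Holloway levy = $863,285.2 × 0.01284 = $11,084.581968

$11,084.58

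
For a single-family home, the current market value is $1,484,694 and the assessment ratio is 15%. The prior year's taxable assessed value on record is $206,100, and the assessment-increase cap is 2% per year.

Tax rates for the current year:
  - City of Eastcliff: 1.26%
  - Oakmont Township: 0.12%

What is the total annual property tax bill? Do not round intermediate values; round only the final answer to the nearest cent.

Uncapped assessed value = $1,484,694 × 0.15 = $222,704.1
Cap limit = $206,100 × 1.02 = $210,222
Taxable assessed value = min($222,704.1, $210,222) = $210,222 (cap binds)
City of Eastcliff: $210,222 × 0.0126 = $2,648.7972
Oakmont Township: $210,222 × 0.0012 = $252.2664
Total = $2,901.0636

$2,901.06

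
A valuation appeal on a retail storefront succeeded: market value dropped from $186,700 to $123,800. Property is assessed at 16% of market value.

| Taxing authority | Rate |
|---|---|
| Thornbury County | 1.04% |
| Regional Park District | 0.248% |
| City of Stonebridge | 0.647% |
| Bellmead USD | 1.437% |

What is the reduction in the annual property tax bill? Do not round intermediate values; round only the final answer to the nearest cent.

$339.36

Old assessed value = $186,700 × 0.16 = $29,872
New assessed value = $123,800 × 0.16 = $19,808
Combined rate = 0.0104 + 0.00248 + 0.00647 + 0.01437 = 0.03372
Old tax = $29,872 × 0.03372 = $1,007.28384
New tax = $19,808 × 0.03372 = $667.92576
Reduction = $1,007.28384 − $667.92576 = $339.35808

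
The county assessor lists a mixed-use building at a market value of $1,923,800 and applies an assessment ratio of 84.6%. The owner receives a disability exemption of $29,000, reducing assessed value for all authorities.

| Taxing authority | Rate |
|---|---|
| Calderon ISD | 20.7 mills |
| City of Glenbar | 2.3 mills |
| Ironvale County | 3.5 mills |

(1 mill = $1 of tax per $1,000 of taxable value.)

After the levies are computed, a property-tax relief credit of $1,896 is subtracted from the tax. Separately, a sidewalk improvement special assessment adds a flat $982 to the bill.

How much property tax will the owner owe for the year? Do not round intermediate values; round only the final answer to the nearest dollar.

$41,447

Assessed value = $1,923,800 × 0.846 = $1,627,534.8
Taxable value = $1,627,534.8 − $29,000 = $1,598,534.8
Calderon ISD: $1,598,534.8 × 0.0207 = $33,089.67036
City of Glenbar: $1,598,534.8 × 0.0023 = $3,676.63004
Ironvale County: $1,598,534.8 × 0.0035 = $5,594.8718
Levies subtotal = $42,361.1722
After credit = $42,361.1722 − $1,896 = $40,465.1722
Total = $40,465.1722 + $982 = $41,447.1722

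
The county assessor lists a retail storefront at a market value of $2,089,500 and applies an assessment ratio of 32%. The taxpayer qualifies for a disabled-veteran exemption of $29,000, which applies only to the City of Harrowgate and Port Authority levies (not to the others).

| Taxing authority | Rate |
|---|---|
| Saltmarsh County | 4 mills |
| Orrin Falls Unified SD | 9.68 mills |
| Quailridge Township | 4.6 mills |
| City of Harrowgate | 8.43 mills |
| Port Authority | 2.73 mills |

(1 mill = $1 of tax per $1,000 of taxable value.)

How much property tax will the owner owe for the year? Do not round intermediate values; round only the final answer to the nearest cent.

Assessed value = $2,089,500 × 0.32 = $668,640
Saltmarsh County: $668,640 × 0.004 = $2,674.56
Orrin Falls Unified SD: $668,640 × 0.00968 = $6,472.4352
Quailridge Township: $668,640 × 0.0046 = $3,075.744
City of Harrowgate: ($668,640 − $29,000) × 0.00843 = $639,640 × 0.00843 = $5,392.1652
Port Authority: ($668,640 − $29,000) × 0.00273 = $639,640 × 0.00273 = $1,746.2172
Total = $19,361.1216

$19,361.12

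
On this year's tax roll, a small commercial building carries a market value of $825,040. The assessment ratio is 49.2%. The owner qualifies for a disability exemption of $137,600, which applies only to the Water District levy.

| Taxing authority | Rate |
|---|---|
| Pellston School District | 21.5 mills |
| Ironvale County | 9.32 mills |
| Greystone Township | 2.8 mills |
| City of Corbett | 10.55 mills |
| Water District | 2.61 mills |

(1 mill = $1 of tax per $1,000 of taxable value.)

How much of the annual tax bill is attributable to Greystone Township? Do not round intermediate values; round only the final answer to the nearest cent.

Assessed value = $825,040 × 0.492 = $405,919.68
Greystone Township taxable value = $405,919.68 (exemption does not apply)
Greystone Township levy = $405,919.68 × 0.0028 = $1,136.575104

$1,136.58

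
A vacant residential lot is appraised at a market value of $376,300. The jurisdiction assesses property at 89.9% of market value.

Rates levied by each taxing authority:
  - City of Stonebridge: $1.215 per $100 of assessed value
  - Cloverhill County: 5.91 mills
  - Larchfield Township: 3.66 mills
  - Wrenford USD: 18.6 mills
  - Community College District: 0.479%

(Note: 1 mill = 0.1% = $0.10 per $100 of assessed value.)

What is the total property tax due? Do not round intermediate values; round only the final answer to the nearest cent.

$15,260.43

Assessed value = $376,300 × 0.899 = $338,293.7
City of Stonebridge: $338,293.7 × 0.01215 = $4,110.268455
Cloverhill County: $338,293.7 × 0.00591 = $1,999.315767
Larchfield Township: $338,293.7 × 0.00366 = $1,238.154942
Wrenford USD: $338,293.7 × 0.0186 = $6,292.26282
Community College District: $338,293.7 × 0.00479 = $1,620.426823
Total = $15,260.428807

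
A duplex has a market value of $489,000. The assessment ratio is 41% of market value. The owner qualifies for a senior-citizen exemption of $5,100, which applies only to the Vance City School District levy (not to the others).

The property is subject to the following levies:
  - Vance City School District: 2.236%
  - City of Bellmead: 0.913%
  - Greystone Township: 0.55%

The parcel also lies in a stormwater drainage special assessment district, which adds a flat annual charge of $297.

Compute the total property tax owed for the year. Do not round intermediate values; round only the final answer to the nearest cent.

$7,599.09

Assessed value = $489,000 × 0.41 = $200,490
Vance City School District: ($200,490 − $5,100) × 0.02236 = $195,390 × 0.02236 = $4,368.9204
City of Bellmead: $200,490 × 0.00913 = $1,830.4737
Greystone Township: $200,490 × 0.0055 = $1,102.695
Levies subtotal = $7,302.0891
Total = $7,302.0891 + $297 = $7,599.0891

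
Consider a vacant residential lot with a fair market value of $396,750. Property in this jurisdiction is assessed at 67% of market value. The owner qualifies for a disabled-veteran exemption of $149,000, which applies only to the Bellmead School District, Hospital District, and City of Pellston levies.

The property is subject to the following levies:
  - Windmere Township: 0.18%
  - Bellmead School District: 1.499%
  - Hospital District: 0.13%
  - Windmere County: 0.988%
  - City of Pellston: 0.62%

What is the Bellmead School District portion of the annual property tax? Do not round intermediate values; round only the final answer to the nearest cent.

Assessed value = $396,750 × 0.67 = $265,822.5
Bellmead School District taxable value = $265,822.5 − $149,000 = $116,822.5
Bellmead School District levy = $116,822.5 × 0.01499 = $1,751.169275

$1,751.17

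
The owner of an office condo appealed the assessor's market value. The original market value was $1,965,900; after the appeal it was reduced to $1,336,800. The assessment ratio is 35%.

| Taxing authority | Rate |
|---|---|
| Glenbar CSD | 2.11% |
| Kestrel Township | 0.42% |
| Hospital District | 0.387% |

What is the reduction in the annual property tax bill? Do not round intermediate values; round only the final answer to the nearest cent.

$6,422.80

Old assessed value = $1,965,900 × 0.35 = $688,065
New assessed value = $1,336,800 × 0.35 = $467,880
Combined rate = 0.0211 + 0.0042 + 0.00387 = 0.02917
Old tax = $688,065 × 0.02917 = $20,070.85605
New tax = $467,880 × 0.02917 = $13,648.0596
Reduction = $20,070.85605 − $13,648.0596 = $6,422.79645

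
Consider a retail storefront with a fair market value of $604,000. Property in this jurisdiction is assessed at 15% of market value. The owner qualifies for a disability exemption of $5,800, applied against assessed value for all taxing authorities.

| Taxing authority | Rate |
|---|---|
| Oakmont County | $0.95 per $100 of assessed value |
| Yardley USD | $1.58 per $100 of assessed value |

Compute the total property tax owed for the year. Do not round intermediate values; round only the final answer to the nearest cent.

$2,145.44

Assessed value = $604,000 × 0.15 = $90,600
Taxable value = $90,600 − $5,800 = $84,800
Oakmont County: $84,800 × 0.0095 = $805.6
Yardley USD: $84,800 × 0.0158 = $1,339.84
Total = $805.6 + $1,339.84 = $2,145.44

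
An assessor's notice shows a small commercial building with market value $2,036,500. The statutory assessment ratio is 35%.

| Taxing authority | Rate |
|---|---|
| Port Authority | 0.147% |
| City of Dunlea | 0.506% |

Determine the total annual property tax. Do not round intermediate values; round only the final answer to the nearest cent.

Assessed value = $2,036,500 × 0.35 = $712,775
Port Authority: $712,775 × 0.00147 = $1,047.77925
City of Dunlea: $712,775 × 0.00506 = $3,606.6415
Total = $1,047.77925 + $3,606.6415 = $4,654.42075

$4,654.42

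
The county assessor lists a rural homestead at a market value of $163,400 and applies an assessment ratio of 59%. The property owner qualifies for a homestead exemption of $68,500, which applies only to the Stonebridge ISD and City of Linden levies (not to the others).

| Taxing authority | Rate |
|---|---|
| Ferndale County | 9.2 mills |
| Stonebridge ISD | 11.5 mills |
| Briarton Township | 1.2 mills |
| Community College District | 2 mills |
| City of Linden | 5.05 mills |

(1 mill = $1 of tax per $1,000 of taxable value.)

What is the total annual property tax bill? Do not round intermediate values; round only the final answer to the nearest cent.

Assessed value = $163,400 × 0.59 = $96,406
Ferndale County: $96,406 × 0.0092 = $886.9352
Stonebridge ISD: ($96,406 − $68,500) × 0.0115 = $27,906 × 0.0115 = $320.919
Briarton Township: $96,406 × 0.0012 = $115.6872
Community College District: $96,406 × 0.002 = $192.812
City of Linden: ($96,406 − $68,500) × 0.00505 = $27,906 × 0.00505 = $140.9253
Total = $1,657.2787

$1,657.28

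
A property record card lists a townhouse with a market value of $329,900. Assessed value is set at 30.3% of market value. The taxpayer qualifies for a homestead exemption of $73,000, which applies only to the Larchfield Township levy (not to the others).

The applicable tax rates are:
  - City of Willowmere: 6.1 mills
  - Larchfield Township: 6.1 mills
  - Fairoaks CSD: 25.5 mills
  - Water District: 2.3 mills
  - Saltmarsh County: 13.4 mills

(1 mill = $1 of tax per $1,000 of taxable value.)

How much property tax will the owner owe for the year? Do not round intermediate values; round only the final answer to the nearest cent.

$4,892.55

Assessed value = $329,900 × 0.303 = $99,959.7
City of Willowmere: $99,959.7 × 0.0061 = $609.75417
Larchfield Township: ($99,959.7 − $73,000) × 0.0061 = $26,959.7 × 0.0061 = $164.45417
Fairoaks CSD: $99,959.7 × 0.0255 = $2,548.97235
Water District: $99,959.7 × 0.0023 = $229.90731
Saltmarsh County: $99,959.7 × 0.0134 = $1,339.45998
Total = $4,892.54798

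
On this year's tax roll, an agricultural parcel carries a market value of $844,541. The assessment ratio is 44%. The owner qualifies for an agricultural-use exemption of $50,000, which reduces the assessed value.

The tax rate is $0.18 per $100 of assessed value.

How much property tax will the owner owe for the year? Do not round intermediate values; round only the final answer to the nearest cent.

$578.88

Assessed value = $844,541 × 0.44 = $371,598.04
Taxable value = $371,598.04 − $50,000 = $321,598.04
Tax = $321,598.04 × 0.0018 = $578.876472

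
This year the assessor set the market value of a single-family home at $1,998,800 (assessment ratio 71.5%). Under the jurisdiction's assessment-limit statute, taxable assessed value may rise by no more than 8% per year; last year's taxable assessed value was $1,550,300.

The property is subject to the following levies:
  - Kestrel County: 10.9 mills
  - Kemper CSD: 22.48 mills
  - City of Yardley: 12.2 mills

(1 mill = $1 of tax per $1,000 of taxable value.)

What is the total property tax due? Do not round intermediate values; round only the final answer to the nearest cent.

$65,140.29

Uncapped assessed value = $1,998,800 × 0.715 = $1,429,142
Cap limit = $1,550,300 × 1.08 = $1,674,324
Taxable assessed value = min($1,429,142, $1,674,324) = $1,429,142 (cap does not bind)
Kestrel County: $1,429,142 × 0.0109 = $15,577.6478
Kemper CSD: $1,429,142 × 0.02248 = $32,127.11216
City of Yardley: $1,429,142 × 0.0122 = $17,435.5324
Total = $65,140.29236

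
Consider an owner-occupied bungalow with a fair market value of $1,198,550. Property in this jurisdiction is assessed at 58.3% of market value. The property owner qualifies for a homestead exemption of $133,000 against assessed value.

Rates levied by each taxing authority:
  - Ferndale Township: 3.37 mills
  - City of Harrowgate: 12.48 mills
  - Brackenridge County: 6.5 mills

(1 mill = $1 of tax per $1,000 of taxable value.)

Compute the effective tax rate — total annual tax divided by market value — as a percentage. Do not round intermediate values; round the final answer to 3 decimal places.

1.055%

Assessed value = $1,198,550 × 0.583 = $698,754.65
Taxable value = $698,754.65 − $133,000 = $565,754.65
Ferndale Township: $565,754.65 × 0.00337 = $1,906.5931705
City of Harrowgate: $565,754.65 × 0.01248 = $7,060.618032
Brackenridge County: $565,754.65 × 0.0065 = $3,677.405225
Total tax = $12,644.6164275
Effective rate = $12,644.6164275 ÷ $1,198,550 = 1.055% of market value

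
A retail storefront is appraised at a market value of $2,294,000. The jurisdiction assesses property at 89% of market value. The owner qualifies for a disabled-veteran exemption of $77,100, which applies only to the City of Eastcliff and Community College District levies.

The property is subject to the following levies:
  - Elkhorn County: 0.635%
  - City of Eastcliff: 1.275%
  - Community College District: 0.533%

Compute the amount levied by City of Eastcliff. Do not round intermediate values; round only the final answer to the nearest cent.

$25,048.14

Assessed value = $2,294,000 × 0.89 = $2,041,660
City of Eastcliff taxable value = $2,041,660 − $77,100 = $1,964,560
City of Eastcliff levy = $1,964,560 × 0.01275 = $25,048.14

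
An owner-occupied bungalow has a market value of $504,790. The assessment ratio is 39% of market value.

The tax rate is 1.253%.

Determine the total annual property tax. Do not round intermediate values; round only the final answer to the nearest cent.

Assessed value = $504,790 × 0.39 = $196,868.1
Tax = $196,868.1 × 0.01253 = $2,466.757293

$2,466.76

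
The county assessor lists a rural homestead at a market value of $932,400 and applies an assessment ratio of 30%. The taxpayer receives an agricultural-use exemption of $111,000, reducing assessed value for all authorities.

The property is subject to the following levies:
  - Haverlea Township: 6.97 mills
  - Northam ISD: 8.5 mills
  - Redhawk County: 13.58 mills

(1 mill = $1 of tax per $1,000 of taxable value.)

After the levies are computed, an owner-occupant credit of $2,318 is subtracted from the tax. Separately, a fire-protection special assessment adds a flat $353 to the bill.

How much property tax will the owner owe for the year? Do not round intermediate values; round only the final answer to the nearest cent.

$2,936.32

Assessed value = $932,400 × 0.3 = $279,720
Taxable value = $279,720 − $111,000 = $168,720
Haverlea Township: $168,720 × 0.00697 = $1,175.9784
Northam ISD: $168,720 × 0.0085 = $1,434.12
Redhawk County: $168,720 × 0.01358 = $2,291.2176
Levies subtotal = $4,901.316
After credit = $4,901.316 − $2,318 = $2,583.316
Total = $2,583.316 + $353 = $2,936.316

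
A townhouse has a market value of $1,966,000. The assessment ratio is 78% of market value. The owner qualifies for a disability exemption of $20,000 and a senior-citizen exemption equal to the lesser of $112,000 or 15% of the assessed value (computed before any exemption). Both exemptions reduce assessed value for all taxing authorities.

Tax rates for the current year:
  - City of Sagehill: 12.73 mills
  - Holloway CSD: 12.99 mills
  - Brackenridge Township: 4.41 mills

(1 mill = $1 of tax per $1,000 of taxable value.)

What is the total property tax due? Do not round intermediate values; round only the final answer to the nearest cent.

Assessed value = $1,966,000 × 0.78 = $1,533,480
Senior-citizen exemption = min($112,000, 15% × $1,533,480) = min($112,000, $230,022) = $112,000 (dollar cap binds)
Taxable value = $1,533,480 − $20,000 − $112,000 = $1,401,480
City of Sagehill: $1,401,480 × 0.01273 = $17,840.8404
Holloway CSD: $1,401,480 × 0.01299 = $18,205.2252
Brackenridge Township: $1,401,480 × 0.00441 = $6,180.5268
Total = $42,226.5924

$42,226.59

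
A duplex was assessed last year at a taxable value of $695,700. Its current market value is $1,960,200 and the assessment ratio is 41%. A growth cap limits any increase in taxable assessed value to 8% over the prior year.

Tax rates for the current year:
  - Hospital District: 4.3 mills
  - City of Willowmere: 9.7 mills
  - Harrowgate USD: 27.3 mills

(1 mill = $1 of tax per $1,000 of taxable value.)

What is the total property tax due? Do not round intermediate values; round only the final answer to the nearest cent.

Uncapped assessed value = $1,960,200 × 0.41 = $803,682
Cap limit = $695,700 × 1.08 = $751,356
Taxable assessed value = min($803,682, $751,356) = $751,356 (cap binds)
Hospital District: $751,356 × 0.0043 = $3,230.8308
City of Willowmere: $751,356 × 0.0097 = $7,288.1532
Harrowgate USD: $751,356 × 0.0273 = $20,512.0188
Total = $31,031.0028

$31,031.00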